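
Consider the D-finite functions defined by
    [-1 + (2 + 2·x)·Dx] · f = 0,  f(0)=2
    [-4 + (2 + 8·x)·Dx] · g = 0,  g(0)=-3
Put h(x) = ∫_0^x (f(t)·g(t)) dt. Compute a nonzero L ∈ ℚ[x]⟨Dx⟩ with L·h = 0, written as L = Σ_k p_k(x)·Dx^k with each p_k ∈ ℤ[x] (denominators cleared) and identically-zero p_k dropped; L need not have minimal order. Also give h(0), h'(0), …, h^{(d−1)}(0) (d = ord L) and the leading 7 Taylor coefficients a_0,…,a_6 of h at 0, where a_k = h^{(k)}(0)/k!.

f: a_k = 2, 1, -1/4, 1/8, -5/64, 7/128, -21/512, …
g: a_k = -3, -6, 6, -12, 30, -84, 252, …
Product ⇒ symmetric product L₀, ord ≤ 1.
Integrate: L := L₀·Dx.
L = (-5 - 8·x)·Dx + (2 + 10·x + 8·x^2)·Dx^2  (order 2).
h: a_k = 0, -6, -15/2, 9/4, -135/32, 2943/320, -5715/256, …
ICs: h(0) = 0, h′(0) = -6.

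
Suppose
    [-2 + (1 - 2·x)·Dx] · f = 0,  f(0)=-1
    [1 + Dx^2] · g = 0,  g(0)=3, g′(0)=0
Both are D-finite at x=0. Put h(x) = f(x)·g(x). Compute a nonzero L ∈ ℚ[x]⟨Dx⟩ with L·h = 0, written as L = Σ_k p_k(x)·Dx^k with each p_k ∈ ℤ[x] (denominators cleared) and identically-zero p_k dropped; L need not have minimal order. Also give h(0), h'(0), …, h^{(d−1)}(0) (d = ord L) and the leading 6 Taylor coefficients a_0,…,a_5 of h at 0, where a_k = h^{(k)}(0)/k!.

L = (-1 + 2·x) + 4·Dx + (-1 + 2·x)·Dx^2  (order 2).
h: a_k = -3, -6, -21/2, -21, -337/8, -337/4, …
ICs: h(0) = -3, h′(0) = -6.

f: a_k = -1, -2, -4, -8, -16, -32, …
g: a_k = 3, 0, -3/2, 0, 1/8, 0, …
h₀=f·g: eliminate ⇒ L₀, order ≤ 1·2.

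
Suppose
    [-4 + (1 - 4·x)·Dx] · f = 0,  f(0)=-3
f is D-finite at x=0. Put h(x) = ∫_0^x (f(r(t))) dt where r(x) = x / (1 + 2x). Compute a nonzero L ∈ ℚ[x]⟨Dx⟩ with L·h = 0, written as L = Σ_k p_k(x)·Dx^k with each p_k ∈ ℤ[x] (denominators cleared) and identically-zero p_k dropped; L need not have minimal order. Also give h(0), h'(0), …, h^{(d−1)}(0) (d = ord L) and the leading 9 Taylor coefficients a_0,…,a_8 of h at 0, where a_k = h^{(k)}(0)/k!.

f: a_k = -3, -12, -48, -192, -768, -3072, -12288, -49152, -196608, …
L₀ from L_f via x↦r, Dx↦r'^{-1}Dx.
Integrate: L := L₀·Dx.
L = 4·Dx + (-1 + 4·x^2)·Dx^2  (order 2).
h: a_k = 0, -3, -6, -8, -12, -96/5, -32, -384/7, -96, …
ICs: h(0) = 0, h′(0) = -3.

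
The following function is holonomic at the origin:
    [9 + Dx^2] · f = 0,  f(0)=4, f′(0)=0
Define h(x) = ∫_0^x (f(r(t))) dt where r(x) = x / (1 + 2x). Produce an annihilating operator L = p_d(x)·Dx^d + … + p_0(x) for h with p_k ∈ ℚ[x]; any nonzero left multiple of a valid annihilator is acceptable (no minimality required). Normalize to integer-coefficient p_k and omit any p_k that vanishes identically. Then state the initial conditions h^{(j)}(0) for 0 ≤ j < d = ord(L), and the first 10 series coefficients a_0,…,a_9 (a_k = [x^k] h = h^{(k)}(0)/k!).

f: a_k = 4, 0, -18, 0, 27/2, 0, -81/20, 0, 729/1120, 0, …
f∘r: x↦r, Dx↦Dx/r' in L_f ⇒ L₀.
Integrate: L := L₀·Dx.
L = 9·Dx + (4 + 24·x + 48·x^2 + 32·x^3)·Dx^2 + (1 + 8·x + 24·x^2 + 32·x^3 + 16·x^4)·Dx^3  (order 3).
h: a_k = 0, 4, 0, -6, 18, -81/2, 78, -2583/20, 6723/40, -20995/224, …
ICs: h(0) = 0, h′(0) = 4, h′′(0) = 0.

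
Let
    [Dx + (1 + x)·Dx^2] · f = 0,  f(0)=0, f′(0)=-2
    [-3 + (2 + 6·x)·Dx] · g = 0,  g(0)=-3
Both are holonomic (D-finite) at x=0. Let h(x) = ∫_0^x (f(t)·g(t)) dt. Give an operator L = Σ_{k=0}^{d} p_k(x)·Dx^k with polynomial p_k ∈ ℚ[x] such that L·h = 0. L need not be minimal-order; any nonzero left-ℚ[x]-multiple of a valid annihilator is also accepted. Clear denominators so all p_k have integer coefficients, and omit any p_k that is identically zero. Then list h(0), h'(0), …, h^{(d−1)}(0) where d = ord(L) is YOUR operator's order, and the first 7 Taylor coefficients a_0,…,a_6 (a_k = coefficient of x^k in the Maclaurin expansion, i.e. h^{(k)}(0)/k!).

L = (21 + 9·x)·Dx + (-8 - 24·x)·Dx^2 + (4 + 28·x + 60·x^2 + 36·x^3)·Dx^3  (order 3).
h: a_k = 0, 0, 3, 2, -37/16, 3, -2917/640, …
ICs: h(0) = 0, h′(0) = 0, h′′(0) = 6.

f: a_k = 0, -2, 1, -2/3, 1/2, -2/5, 1/3, …
g: a_k = -3, -9/2, 27/8, -81/16, 1215/128, -5103/256, 45927/1024, …
f·g: L₀ = L_f ⊗_s L_g, ord ≤ 2·1.
h=∫h₀ ⇒ L = L₀·Dx.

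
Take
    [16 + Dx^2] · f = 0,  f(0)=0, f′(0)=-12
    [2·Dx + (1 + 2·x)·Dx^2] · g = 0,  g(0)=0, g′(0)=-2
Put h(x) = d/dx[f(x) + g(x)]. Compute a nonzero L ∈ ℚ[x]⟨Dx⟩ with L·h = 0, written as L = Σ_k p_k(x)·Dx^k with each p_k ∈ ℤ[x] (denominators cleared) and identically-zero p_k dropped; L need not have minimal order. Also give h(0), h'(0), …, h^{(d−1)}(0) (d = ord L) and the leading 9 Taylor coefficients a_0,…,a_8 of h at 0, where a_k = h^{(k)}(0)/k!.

L = (160 + 256·x + 256·x^2) + (48 + 224·x + 384·x^2 + 256·x^3)·Dx + (10 + 16·x + 16·x^2)·Dx^2 + (3 + 14·x + 24·x^2 + 16·x^3)·Dx^3  (order 3).
h: a_k = -14, 4, 88, 16, -160, 64, -896/15, 256, -55808/105, …
ICs: h(0) = -14, h′(0) = 4, h′′(0) = 176.

f: a_k = 0, -12, 0, 32, 0, -128/5, 0, 1024/105, 0, …
g: a_k = 0, -2, 2, -8/3, 4, -32/5, 32/3, -128/7, 32, …
L₀ := lclm(L_f,L_g); ord L₀ ≤ 2+2.
h₀' ⇒ L via d/dx closure of L₀.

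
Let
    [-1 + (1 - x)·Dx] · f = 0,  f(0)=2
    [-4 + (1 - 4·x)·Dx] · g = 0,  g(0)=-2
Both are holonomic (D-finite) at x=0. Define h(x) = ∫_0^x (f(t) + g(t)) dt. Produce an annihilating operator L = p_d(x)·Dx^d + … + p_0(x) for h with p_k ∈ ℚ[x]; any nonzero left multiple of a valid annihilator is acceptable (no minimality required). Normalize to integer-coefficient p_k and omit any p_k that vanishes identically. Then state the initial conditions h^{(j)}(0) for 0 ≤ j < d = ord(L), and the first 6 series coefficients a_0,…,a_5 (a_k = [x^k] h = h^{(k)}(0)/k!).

f: a_k = 2, 2, 2, 2, 2, 2, …
g: a_k = -2, -8, -32, -128, -512, -2048, …
Weyl lclm of L_f,L_g ⇒ L₀ (ord ≤ 2).
Integrate: L := L₀·Dx.
L = -8·Dx + (10 - 16·x)·Dx^2 + (-1 + 5·x - 4·x^2)·Dx^3  (order 3).
h: a_k = 0, 0, -3, -10, -63/2, -102, …
ICs: h(0) = 0, h′(0) = 0, h′′(0) = -6.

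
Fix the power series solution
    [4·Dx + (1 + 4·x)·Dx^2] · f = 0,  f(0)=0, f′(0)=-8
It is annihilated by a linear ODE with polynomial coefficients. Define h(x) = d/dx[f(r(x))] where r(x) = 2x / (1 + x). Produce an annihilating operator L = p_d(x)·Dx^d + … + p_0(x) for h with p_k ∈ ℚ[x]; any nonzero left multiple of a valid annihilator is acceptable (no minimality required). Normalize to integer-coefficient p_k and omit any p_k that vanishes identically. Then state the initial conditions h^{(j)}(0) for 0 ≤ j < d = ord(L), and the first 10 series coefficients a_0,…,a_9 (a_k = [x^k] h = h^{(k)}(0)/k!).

f: a_k = 0, -8, 16, -128/3, 128, -2048/5, 4096/3, -32768/7, 16384, -524288/9, …
Change of var in L_f (x↦r) gives L₀.
h₀' ⇒ L via d/dx closure of L₀.
L = (10 + 18·x) + (1 + 10·x + 9·x^2)·Dx  (order 1).
h: a_k = -16, 160, -1456, 13120, -118096, 1062880, -9565936, 86093440, -774840976, 6973568800, …
ICs: h(0) = -16.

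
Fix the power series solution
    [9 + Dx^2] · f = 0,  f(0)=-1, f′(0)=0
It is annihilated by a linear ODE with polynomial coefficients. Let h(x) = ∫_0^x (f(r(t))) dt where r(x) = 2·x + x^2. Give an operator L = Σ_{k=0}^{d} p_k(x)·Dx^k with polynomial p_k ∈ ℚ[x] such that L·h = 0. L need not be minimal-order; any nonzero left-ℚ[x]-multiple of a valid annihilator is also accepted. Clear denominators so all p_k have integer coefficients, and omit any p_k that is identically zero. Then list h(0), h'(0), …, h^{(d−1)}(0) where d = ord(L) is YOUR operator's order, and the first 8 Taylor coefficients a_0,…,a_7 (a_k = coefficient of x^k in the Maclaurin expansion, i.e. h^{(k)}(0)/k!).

L = (36 + 108·x + 108·x^2 + 36·x^3)·Dx - Dx^2 + (1 + x)·Dx^3  (order 3).
h: a_k = 0, -1, 0, 6, 9/2, -99/10, -18, -81/35, …
ICs: h(0) = 0, h′(0) = -1, h′′(0) = 0.

f: a_k = -1, 0, 9/2, 0, -27/8, 0, 81/80, 0, …
f∘r: x↦r, Dx↦Dx/r' in L_f ⇒ L₀.
h=∫₀ˣh₀: take L = L₀·Dx.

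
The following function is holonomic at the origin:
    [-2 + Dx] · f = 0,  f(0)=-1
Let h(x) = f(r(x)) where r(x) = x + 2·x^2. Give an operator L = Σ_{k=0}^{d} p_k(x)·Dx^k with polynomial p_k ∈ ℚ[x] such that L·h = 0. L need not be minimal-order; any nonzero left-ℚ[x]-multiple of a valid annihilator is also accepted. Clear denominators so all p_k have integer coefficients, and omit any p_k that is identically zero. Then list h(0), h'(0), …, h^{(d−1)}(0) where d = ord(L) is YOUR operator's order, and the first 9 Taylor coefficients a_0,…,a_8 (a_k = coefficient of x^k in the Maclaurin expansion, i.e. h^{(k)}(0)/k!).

L = (-2 - 8·x) + Dx  (order 1).
h: a_k = -1, -2, -6, -28/3, -50/3, -108/5, -1324/45, -10424/315, -3958/105, …
ICs: h(0) = -1.

f: a_k = -1, -2, -2, -4/3, -2/3, -4/15, -4/45, -8/315, -2/315, …
L₀ from L_f via x↦r, Dx↦r'^{-1}Dx.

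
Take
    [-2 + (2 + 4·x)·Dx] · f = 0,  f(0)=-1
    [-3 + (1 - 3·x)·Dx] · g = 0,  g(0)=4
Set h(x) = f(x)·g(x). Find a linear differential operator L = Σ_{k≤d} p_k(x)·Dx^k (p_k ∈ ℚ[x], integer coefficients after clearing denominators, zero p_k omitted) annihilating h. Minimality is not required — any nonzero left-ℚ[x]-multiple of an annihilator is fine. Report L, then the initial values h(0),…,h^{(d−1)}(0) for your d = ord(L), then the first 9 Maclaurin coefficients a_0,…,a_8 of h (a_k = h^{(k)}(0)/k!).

L = (4 + 3·x) + (-1 + x + 6·x^2)·Dx  (order 1).
h: a_k = -4, -16, -46, -140, -835/2, -1256, -15051/4, -22593/2, -1084035/32, …
ICs: h(0) = -4.

f: a_k = -1, -1, 1/2, -1/2, 5/8, -7/8, 21/16, -33/16, 429/128, …
g: a_k = 4, 12, 36, 108, 324, 972, 2916, 8748, 26244, …
f·g: L₀ = L_f ⊗_s L_g, ord ≤ 1·1.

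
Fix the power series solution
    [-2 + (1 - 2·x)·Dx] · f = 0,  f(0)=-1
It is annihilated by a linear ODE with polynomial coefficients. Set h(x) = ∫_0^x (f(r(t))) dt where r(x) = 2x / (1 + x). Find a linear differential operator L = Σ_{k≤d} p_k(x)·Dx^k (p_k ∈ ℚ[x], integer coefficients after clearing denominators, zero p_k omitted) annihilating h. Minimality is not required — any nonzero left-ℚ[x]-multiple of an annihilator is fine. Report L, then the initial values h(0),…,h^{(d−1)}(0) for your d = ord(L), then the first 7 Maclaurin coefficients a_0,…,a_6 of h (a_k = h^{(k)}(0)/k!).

L = 4·Dx + (-1 + 2·x + 3·x^2)·Dx^2  (order 2).
h: a_k = 0, -1, -2, -4, -9, -108/5, -54, …
ICs: h(0) = 0, h′(0) = -1.

f: a_k = -1, -2, -4, -8, -16, -32, -64, …
h₀=f(r): pull back L_f along r ⇒ L₀.
h=∫₀ˣh₀: take L = L₀·Dx.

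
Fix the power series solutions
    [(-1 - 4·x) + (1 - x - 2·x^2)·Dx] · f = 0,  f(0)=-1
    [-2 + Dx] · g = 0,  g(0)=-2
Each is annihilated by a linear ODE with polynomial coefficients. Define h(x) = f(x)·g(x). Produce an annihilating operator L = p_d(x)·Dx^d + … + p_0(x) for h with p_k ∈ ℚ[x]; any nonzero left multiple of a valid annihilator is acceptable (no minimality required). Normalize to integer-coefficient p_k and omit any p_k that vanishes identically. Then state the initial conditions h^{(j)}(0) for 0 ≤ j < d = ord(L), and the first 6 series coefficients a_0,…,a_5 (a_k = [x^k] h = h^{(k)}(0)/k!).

f: a_k = -1, -1, -3, -5, -11, -21, …
g: a_k = -2, -4, -4, -8/3, -4/3, -8/15, …
h₀=f·g: eliminate ⇒ L₀, order ≤ 1·1.
L = (3 + 2·x - 4·x^2) + (-1 + x + 2·x^2)·Dx  (order 1).
h: a_k = 2, 6, 14, 86/3, 58, 1738/15, …
ICs: h(0) = 2.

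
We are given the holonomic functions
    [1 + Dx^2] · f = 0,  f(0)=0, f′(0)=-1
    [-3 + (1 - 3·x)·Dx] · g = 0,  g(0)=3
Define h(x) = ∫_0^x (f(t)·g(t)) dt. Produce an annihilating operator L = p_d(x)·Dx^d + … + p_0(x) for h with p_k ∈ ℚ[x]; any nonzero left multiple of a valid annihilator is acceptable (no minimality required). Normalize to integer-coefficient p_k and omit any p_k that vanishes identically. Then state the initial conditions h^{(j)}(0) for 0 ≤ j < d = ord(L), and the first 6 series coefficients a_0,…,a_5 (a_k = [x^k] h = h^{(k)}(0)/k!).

L = (-1 + 3·x)·Dx + 6·Dx^2 + (-1 + 3·x)·Dx^3  (order 3).
h: a_k = 0, 0, -3/2, -3, -53/8, -159/10, …
ICs: h(0) = 0, h′(0) = 0, h′′(0) = -3.

f: a_k = 0, -1, 0, 1/6, 0, -1/120, …
g: a_k = 3, 9, 27, 81, 243, 729, …
Product ⇒ symmetric product L₀, ord ≤ 2.
∫: right-multiply L₀ by Dx.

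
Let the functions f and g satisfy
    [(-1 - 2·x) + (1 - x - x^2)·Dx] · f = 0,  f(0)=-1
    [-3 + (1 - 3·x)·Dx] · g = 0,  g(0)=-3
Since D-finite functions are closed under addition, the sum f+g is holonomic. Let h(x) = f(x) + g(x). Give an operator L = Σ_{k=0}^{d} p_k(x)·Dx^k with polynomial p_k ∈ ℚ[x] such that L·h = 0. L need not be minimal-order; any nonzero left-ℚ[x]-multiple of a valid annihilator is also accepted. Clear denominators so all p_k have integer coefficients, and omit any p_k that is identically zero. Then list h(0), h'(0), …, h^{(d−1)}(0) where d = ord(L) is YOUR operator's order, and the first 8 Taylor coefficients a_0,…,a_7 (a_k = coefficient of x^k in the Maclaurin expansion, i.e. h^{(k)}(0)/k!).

L = (-6 - 36·x + 18·x^2 - 18·x^3) + (14 - 18·x - 24·x^2 + 18·x^3 - 36·x^4)·Dx + (-2 + 10·x - 15·x^2 + 10·x^3 - 9·x^5)·Dx^2  (order 2).
h: a_k = -4, -10, -29, -84, -248, -737, -2200, -6582, …
ICs: h(0) = -4, h′(0) = -10.

f: a_k = -1, -1, -2, -3, -5, -8, -13, -21, …
g: a_k = -3, -9, -27, -81, -243, -729, -2187, -6561, …
f+g: L₀ = lclm(L_f,L_g), ord ≤ 1+1.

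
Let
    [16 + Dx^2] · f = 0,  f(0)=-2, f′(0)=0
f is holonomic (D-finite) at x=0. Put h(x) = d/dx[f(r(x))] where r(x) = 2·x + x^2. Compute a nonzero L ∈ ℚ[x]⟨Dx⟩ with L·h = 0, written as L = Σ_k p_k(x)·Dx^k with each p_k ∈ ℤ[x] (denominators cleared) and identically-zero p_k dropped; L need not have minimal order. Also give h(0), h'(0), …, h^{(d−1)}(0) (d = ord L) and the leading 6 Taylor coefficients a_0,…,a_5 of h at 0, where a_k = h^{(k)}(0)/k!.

f: a_k = -2, 0, 16, 0, -64/3, 0, …
Substitute x→r, Dx→(1/r')Dx; clear ⇒ L₀.
Differentiate: ansatz ord ≤ ord L₀ ⇒ L.
L = (67 + 256·x + 384·x^2 + 256·x^3 + 64·x^4) + (-3 - 3·x)·Dx + (1 + 2·x + x^2)·Dx^2  (order 2).
h: a_k = 0, 128, 192, -3904/3, -10240/3, 19456/15, …
ICs: h(0) = 0, h′(0) = 128.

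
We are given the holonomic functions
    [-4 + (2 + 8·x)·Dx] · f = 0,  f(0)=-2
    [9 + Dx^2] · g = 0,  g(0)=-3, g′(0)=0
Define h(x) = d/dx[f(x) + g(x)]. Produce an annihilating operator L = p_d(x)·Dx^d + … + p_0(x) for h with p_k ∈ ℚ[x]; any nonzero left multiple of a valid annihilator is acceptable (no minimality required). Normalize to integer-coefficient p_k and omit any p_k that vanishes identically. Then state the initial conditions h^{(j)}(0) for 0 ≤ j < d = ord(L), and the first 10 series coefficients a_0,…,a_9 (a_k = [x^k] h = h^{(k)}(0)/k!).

L = (-414 - 432·x - 864·x^2) + (-63 - 468·x - 1296·x^2 - 1728·x^3)·Dx + (-46 - 48·x - 96·x^2)·Dx^2 + (-7 - 52·x - 144·x^2 - 192·x^3)·Dx^3  (order 3).
h: a_k = -4, 35, -24, 79/2, -280, 41049/40, -3696, 7685493/560, -51480, 871272587/4480, …
ICs: h(0) = -4, h′(0) = 35, h′′(0) = -48.

f: a_k = -2, -4, 4, -8, 20, -56, 168, -528, 1716, -5720, …
g: a_k = -3, 0, 27/2, 0, -81/8, 0, 243/80, 0, -2187/4480, 0, …
L₀ := lclm(L_f,L_g); ord L₀ ≤ 1+2.
Differentiate: ansatz ord ≤ ord L₀ ⇒ L.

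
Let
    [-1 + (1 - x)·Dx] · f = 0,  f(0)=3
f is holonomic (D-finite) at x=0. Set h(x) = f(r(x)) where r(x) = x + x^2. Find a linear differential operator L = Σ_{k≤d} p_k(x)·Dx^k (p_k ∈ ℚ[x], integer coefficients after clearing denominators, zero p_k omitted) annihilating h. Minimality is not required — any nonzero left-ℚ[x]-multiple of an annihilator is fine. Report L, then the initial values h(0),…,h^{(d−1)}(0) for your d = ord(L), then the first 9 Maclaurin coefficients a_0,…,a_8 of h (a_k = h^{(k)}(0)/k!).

L = (1 + 2·x) + (-1 + x + x^2)·Dx  (order 1).
h: a_k = 3, 3, 6, 9, 15, 24, 39, 63, 102, …
ICs: h(0) = 3.

f: a_k = 3, 3, 3, 3, 3, 3, 3, 3, 3, …
h₀=f(r): pull back L_f along r ⇒ L₀.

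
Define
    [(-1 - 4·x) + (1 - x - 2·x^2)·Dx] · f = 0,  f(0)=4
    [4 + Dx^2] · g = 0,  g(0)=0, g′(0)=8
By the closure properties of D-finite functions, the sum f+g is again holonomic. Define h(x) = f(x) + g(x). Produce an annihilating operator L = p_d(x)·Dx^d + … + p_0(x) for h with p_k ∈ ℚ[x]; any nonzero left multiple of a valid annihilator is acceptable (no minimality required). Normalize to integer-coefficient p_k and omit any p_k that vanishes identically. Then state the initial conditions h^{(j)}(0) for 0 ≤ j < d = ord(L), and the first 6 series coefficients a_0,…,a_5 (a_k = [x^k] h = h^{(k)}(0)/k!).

f: a_k = 4, 4, 12, 20, 44, 84, …
g: a_k = 0, 8, 0, -16/3, 0, 16/15, …
f+g: L₀ = lclm(L_f,L_g), ord ≤ 1+2.
L = (68 + 304·x + 200·x^2 + 320·x^3 + 160·x^4 + 128·x^5) + (-20 + 12·x + 24·x^2 + 8·x^3 + 48·x^4 + 96·x^5 + 64·x^6)·Dx + (17 + 76·x + 50·x^2 + 80·x^3 + 40·x^4 + 32·x^5)·Dx^2 + (-5 + 3·x + 6·x^2 + 2·x^3 + 12·x^4 + 24·x^5 + 16·x^6)·Dx^3  (order 3).
h: a_k = 4, 12, 12, 44/3, 44, 1276/15, …
ICs: h(0) = 4, h′(0) = 12, h′′(0) = 24.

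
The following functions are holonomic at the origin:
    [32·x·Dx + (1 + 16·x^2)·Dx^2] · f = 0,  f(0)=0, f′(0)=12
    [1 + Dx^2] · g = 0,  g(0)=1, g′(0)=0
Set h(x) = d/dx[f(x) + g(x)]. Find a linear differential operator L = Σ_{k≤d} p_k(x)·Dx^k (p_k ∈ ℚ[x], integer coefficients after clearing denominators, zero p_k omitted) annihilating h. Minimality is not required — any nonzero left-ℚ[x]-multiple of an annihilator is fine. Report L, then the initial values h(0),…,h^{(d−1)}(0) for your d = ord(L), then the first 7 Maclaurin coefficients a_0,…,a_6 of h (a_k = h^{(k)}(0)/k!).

L = (-6112·x + 99328·x^3 + 8192·x^5) + (-31 + 1072·x^2 + 25344·x^4 + 4096·x^6)·Dx + (-6112·x + 99328·x^3 + 8192·x^5)·Dx^2 + (-31 + 1072·x^2 + 25344·x^4 + 4096·x^6)·Dx^3  (order 3).
h: a_k = 12, -1, -192, 1/6, 3072, -1/120, -49152, …
ICs: h(0) = 12, h′(0) = -1, h′′(0) = -384.

f: a_k = 0, 12, 0, -64, 0, 3072/5, 0, …
g: a_k = 1, 0, -1/2, 0, 1/24, 0, -1/720, …
L₀ := lclm(L_f,L_g); ord L₀ ≤ 2+2.
Derive L from L₀ (diff closure).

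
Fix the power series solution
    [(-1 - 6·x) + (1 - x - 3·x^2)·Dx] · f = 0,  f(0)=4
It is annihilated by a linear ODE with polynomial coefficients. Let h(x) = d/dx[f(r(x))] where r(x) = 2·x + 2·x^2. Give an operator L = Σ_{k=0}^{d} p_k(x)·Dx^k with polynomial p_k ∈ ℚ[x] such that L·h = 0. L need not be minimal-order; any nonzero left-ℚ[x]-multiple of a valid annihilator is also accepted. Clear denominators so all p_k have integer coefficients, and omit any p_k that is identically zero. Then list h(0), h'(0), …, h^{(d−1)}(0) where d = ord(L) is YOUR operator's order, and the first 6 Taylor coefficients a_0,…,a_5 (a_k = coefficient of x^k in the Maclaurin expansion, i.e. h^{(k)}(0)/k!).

L = (18 + 156·x + 804·x^2 + 2736·x^3 + 4968·x^4 + 4320·x^5 + 1440·x^6) + (-1 - 12·x + 6·x^2 + 268·x^3 + 900·x^4 + 1368·x^5 + 1008·x^6 + 288·x^7)·Dx  (order 1).
h: a_k = 8, 144, 1056, 7808, 53280, 347712, …
ICs: h(0) = 8.

f: a_k = 4, 4, 16, 28, 76, 160, …
Change of var in L_f (x↦r) gives L₀.
h₀' ⇒ L via d/dx closure of L₀.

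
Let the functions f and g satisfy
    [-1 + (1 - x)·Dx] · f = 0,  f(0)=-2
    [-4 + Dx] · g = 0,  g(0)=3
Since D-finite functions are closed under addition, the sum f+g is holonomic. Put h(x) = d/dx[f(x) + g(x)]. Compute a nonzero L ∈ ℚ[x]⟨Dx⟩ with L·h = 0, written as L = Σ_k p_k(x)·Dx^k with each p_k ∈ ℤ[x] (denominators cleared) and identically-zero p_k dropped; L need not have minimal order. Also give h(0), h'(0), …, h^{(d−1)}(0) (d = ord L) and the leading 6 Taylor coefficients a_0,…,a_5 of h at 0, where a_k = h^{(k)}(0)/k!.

f: a_k = -2, -2, -2, -2, -2, -2, …
g: a_k = 3, 12, 24, 32, 32, 128/5, …
Weyl lclm of L_f,L_g ⇒ L₀ (ord ≤ 2).
Derive L from L₀ (diff closure).
L = (-4 + 16·x) + (5 - 16·x + 8·x^2)·Dx + (-1 + 3·x - 2·x^2)·Dx^2  (order 2).
h: a_k = 10, 44, 90, 120, 118, 452/5, …
ICs: h(0) = 10, h′(0) = 44.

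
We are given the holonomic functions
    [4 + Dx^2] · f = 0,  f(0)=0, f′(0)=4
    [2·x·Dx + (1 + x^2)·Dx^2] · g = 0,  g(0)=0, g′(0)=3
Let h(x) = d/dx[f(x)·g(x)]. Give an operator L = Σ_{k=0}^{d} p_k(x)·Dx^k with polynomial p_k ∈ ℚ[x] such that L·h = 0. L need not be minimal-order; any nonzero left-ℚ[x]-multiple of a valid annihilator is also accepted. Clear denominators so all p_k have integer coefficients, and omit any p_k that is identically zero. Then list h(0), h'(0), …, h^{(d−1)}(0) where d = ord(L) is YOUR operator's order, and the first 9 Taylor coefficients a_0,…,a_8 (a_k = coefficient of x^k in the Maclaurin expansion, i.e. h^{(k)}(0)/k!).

f: a_k = 0, 4, 0, -8/3, 0, 8/15, 0, -16/315, 0, …
g: a_k = 0, 3, 0, -1, 0, 3/5, 0, -3/7, 0, …
L₀ := L_f ⊗_s L_g (sym. prod.), ord ≤ 4.
h₀' ⇒ L via d/dx closure of L₀.
L = (512 + 1824·x^2 + 2768·x^4 + 1920·x^6 + 912·x^8 + 320·x^10 + 64·x^12) + (248·x + 944·x^3 + 1240·x^5 + 800·x^7 + 320·x^9 + 64·x^11)·Dx + (168 + 652·x^2 + 1080·x^4 + 892·x^6 + 488·x^8 + 176·x^10 + 32·x^12)·Dx^2 + (62·x + 236·x^3 + 310·x^5 + 200·x^7 + 80·x^9 + 16·x^11)·Dx^3 + (10 + 49·x^2 + 97·x^4 + 103·x^6 + 65·x^8 + 24·x^10 + 4·x^12)·Dx^4  (order 4).
h: a_k = 0, 24, 0, -48, 0, 40, 0, -32, 0, …
ICs: h(0) = 0, h′(0) = 24, h′′(0) = 0, h′′′(0) = -288.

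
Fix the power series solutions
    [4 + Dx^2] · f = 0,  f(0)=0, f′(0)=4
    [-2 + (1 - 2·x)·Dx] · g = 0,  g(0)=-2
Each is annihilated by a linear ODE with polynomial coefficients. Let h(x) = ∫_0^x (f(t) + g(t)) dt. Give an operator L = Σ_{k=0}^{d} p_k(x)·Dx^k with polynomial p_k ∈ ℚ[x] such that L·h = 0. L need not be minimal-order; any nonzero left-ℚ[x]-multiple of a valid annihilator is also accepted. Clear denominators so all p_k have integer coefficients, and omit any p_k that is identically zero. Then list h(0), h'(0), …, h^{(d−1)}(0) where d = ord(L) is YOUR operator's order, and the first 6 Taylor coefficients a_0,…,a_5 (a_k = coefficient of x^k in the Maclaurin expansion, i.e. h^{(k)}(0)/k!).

f: a_k = 0, 4, 0, -8/3, 0, 8/15, …
g: a_k = -2, -4, -8, -16, -32, -64, …
h₀=f+g: left-lcm gives L₀, ord ≤ 3.
Integrate: L := L₀·Dx.
L = (-56 + 32·x - 32·x^2)·Dx + (12 - 40·x + 48·x^2 - 32·x^3)·Dx^2 + (-14 + 8·x - 8·x^2)·Dx^3 + (3 - 10·x + 12·x^2 - 8·x^3)·Dx^4  (order 4).
h: a_k = 0, -2, 0, -8/3, -14/3, -32/5, …
ICs: h(0) = 0, h′(0) = -2, h′′(0) = 0, h′′′(0) = -16.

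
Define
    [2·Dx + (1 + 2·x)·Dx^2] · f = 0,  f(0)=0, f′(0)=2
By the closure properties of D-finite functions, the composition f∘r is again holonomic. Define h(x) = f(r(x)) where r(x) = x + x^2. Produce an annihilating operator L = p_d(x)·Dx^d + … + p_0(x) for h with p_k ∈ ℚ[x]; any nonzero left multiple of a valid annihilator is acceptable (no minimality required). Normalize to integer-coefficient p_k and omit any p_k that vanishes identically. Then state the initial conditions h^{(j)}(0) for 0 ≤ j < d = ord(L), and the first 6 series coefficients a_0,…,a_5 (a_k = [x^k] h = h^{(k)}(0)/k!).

f: a_k = 0, 2, -2, 8/3, -4, 32/5, …
f∘r: x↦r, Dx↦Dx/r' in L_f ⇒ L₀.
L = (4·x + 4·x^2)·Dx + (1 + 4·x + 6·x^2 + 4·x^3)·Dx^2  (order 2).
h: a_k = 0, 2, 0, -4/3, 2, -8/5, …
ICs: h(0) = 0, h′(0) = 2.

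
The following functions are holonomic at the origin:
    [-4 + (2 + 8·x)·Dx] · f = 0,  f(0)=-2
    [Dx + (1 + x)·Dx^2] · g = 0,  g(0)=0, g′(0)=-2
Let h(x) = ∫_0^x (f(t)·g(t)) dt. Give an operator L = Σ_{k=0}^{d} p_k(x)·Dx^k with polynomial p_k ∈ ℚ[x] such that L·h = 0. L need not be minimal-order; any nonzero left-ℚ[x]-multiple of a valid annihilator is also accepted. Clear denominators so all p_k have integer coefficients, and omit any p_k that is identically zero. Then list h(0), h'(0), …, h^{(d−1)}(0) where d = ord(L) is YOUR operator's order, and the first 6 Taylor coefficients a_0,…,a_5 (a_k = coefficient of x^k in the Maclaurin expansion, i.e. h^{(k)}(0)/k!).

f: a_k = -2, -4, 4, -8, 20, -56, …
g: a_k = 0, -2, 1, -2/3, 1/2, -2/5, …
h₀=f·g: eliminate ⇒ L₀, order ≤ 1·2.
Integrate: L := L₀·Dx.
L = (10 + 4·x)·Dx + (-3 - 12·x)·Dx^2 + (1 + 9·x + 24·x^2 + 16·x^3)·Dx^3  (order 3).
h: a_k = 0, 0, 2, 2, -8/3, 13/3, …
ICs: h(0) = 0, h′(0) = 0, h′′(0) = 4.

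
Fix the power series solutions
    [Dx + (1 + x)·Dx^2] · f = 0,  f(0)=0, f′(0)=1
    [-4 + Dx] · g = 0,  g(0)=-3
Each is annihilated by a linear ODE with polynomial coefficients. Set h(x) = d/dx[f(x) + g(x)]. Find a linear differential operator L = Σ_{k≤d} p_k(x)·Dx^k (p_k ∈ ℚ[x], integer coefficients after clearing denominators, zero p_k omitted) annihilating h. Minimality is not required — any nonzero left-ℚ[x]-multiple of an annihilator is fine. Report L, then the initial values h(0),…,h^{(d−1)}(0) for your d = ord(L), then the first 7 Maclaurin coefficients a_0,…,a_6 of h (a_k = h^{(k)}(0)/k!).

L = (-24 - 16·x) + (-14 - 32·x - 16·x^2)·Dx + (5 + 9·x + 4·x^2)·Dx^2  (order 2).
h: a_k = -11, -49, -95, -129, -127, -517/5, -1009/15, …
ICs: h(0) = -11, h′(0) = -49.

f: a_k = 0, 1, -1/2, 1/3, -1/4, 1/5, -1/6, …
g: a_k = -3, -12, -24, -32, -32, -128/5, -256/15, …
L₀ := lclm(L_f,L_g); ord L₀ ≤ 2+1.
h=h₀': d/dx-closure on L₀ ⇒ L.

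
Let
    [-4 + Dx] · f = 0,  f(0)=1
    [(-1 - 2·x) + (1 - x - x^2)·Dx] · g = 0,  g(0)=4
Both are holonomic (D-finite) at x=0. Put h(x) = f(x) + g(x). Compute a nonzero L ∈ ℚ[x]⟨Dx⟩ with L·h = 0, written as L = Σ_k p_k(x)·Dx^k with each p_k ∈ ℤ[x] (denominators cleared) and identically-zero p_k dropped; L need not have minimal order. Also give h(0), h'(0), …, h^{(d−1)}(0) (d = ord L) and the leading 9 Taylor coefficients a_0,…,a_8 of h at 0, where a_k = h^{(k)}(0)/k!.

f: a_k = 1, 4, 8, 32/3, 32/3, 128/15, 256/45, 1024/315, 512/315, …
g: a_k = 4, 4, 8, 12, 20, 32, 52, 84, 136, …
f+g: L₀ = lclm(L_f,L_g), ord ≤ 1+1.
L = (8·x + 72·x^2 + 32·x^3) + (12 - 38·x - 22·x^2 + 32·x^3 + 16·x^4)·Dx + (-3 + 9·x + x^2 - 10·x^3 - 4·x^4)·Dx^2  (order 2).
h: a_k = 5, 8, 16, 68/3, 92/3, 608/15, 2596/45, 27484/315, 43352/315, …
ICs: h(0) = 5, h′(0) = 8.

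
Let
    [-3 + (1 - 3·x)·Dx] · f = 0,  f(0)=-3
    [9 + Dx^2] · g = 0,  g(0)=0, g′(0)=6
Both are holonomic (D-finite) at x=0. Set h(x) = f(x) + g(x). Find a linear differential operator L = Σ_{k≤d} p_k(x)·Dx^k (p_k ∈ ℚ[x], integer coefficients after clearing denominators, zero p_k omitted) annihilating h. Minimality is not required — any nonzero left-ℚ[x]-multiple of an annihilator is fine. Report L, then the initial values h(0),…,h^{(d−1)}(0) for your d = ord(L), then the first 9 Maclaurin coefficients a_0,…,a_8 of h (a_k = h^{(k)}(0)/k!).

L = (63 - 54·x + 81·x^2) + (-9 + 45·x - 81·x^2 + 81·x^3)·Dx + (7 - 6·x + 9·x^2)·Dx^2 + (-1 + 5·x - 9·x^2 + 9·x^3)·Dx^3  (order 3).
h: a_k = -3, -3, -27, -90, -243, -14499/20, -2187, -1837323/280, -19683, …
ICs: h(0) = -3, h′(0) = -3, h′′(0) = -54.

f: a_k = -3, -9, -27, -81, -243, -729, -2187, -6561, -19683, …
g: a_k = 0, 6, 0, -9, 0, 81/20, 0, -243/280, 0, …
L₀ := lclm(L_f,L_g); ord L₀ ≤ 1+2.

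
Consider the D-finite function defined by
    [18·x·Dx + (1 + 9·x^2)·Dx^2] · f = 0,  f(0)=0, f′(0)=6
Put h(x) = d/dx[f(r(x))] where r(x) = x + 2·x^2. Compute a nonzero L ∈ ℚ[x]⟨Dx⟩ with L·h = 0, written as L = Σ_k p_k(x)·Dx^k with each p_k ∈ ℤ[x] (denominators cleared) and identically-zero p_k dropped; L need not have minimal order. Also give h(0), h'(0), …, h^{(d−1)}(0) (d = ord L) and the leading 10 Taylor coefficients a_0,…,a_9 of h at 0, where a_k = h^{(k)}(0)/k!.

L = (-4 + 18·x + 144·x^2 + 432·x^3 + 432·x^4) + (1 + 4·x + 9·x^2 + 72·x^3 + 180·x^4 + 144·x^5)·Dx  (order 1).
h: a_k = 6, 24, -54, -432, -594, 4968, 22842, -7776, -363042, -931176, …
ICs: h(0) = 6.

f: a_k = 0, 6, 0, -18, 0, 486/5, 0, -4374/7, 0, 4374, …
f∘r: x↦r, Dx↦Dx/r' in L_f ⇒ L₀.
h₀' ⇒ L via d/dx closure of L₀.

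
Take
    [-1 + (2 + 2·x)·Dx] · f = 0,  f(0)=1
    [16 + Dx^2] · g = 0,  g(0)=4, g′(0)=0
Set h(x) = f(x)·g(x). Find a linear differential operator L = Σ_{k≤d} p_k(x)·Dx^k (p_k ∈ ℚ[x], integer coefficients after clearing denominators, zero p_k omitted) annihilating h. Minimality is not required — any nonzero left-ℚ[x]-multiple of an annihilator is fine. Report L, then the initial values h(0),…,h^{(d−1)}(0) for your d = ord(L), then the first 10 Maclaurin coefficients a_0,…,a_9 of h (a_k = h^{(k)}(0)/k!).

f: a_k = 1, 1/2, -1/8, 1/16, -5/128, 7/256, -21/1024, 33/2048, -429/32768, 715/65536, …
g: a_k = 4, 0, -32, 0, 128/3, 0, -1024/45, 0, 2048/315, 0, …
h₀=f·g: eliminate ⇒ L₀, order ≤ 1·2.
L = (67 + 128·x + 64·x^2) + (-4 - 4·x)·Dx + (4 + 8·x + 4·x^2)·Dx^2  (order 2).
h: a_k = 4, 2, -65/2, -63/4, 4465/96, 3733/192, -310129/11520, -219379/23040, 21374753/2580480, 4340803/1720320, …
ICs: h(0) = 4, h′(0) = 2.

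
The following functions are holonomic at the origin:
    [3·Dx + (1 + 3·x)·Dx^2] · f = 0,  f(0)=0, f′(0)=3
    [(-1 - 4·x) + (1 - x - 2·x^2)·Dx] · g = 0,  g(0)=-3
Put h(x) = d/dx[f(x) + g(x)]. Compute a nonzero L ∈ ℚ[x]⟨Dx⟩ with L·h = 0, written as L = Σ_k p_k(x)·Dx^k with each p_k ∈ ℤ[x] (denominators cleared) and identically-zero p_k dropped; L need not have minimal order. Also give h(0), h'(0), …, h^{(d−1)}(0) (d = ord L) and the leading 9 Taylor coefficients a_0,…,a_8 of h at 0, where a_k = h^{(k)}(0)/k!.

L = (-66 - 270·x - 576·x^2 - 336·x^3 - 288·x^4) + (-4 - 96·x - 492·x^2 - 832·x^3 - 696·x^4 - 480·x^5)·Dx + (3 + 19·x + 25·x^2 - 39·x^3 - 116·x^4 - 164·x^5 - 96·x^6)·Dx^2  (order 2).
h: a_k = 0, -27, -18, -213, -72, -1503, 402, -10665, 10476, …
ICs: h(0) = 0, h′(0) = -27.

f: a_k = 0, 3, -9/2, 9, -81/4, 243/5, -243/2, 2187/7, -6561/8, …
g: a_k = -3, -3, -9, -15, -33, -63, -129, -255, -513, …
h₀=f+g: left-lcm gives L₀, ord ≤ 3.
h=h₀': d/dx-closure on L₀ ⇒ L.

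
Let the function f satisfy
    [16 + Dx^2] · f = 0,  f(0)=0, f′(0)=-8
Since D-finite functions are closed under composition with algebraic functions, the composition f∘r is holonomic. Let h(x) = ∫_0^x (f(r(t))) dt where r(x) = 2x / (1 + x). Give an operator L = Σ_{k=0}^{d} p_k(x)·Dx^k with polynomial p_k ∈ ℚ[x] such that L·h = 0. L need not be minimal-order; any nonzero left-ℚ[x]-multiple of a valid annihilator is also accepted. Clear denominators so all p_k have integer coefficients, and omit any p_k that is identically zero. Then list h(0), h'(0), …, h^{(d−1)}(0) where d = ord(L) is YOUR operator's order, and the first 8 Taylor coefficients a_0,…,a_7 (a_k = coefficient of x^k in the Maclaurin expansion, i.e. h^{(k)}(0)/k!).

L = 64·Dx + (2 + 6·x + 6·x^2 + 2·x^3)·Dx^2 + (1 + 4·x + 6·x^2 + 4·x^3 + x^4)·Dx^3  (order 3).
h: a_k = 0, 0, -8, 16/3, 116/3, -496/5, 3464/45, 1040/7, …
ICs: h(0) = 0, h′(0) = 0, h′′(0) = -16.

f: a_k = 0, -8, 0, 64/3, 0, -256/15, 0, 2048/315, …
Substitute x→r, Dx→(1/r')Dx; clear ⇒ L₀.
h=∫₀ˣh₀: take L = L₀·Dx.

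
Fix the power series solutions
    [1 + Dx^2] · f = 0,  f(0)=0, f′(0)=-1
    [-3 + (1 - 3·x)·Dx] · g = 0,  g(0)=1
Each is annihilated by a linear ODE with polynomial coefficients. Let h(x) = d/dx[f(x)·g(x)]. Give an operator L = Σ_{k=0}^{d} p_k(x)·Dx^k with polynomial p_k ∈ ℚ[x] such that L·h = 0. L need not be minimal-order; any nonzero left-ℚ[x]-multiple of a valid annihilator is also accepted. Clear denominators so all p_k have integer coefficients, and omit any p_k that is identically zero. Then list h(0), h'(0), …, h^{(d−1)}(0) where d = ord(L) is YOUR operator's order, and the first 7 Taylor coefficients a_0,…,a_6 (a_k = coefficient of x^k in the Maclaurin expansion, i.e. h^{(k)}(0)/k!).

L = (-17 - 6·x + 9·x^2) + (-6 + 18·x)·Dx + (1 - 6·x + 9·x^2)·Dx^2  (order 2).
h: a_k = -1, -6, -53/2, -106, -9541/24, -28623/20, -3606497/720, …
ICs: h(0) = -1, h′(0) = -6.

f: a_k = 0, -1, 0, 1/6, 0, -1/120, 0, …
g: a_k = 1, 3, 9, 27, 81, 243, 729, …
Product ⇒ symmetric product L₀, ord ≤ 2.
Derive L from L₀ (diff closure).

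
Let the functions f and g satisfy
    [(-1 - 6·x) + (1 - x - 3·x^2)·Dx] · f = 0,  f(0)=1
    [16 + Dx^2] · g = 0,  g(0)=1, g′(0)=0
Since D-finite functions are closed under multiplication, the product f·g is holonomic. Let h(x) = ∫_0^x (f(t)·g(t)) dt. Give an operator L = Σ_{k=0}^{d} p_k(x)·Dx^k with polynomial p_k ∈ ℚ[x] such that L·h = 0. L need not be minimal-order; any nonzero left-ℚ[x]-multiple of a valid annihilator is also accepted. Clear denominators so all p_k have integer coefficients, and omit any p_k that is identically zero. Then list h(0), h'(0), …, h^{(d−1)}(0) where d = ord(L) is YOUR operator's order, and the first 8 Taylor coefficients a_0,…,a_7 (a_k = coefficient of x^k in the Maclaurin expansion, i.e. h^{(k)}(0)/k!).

L = (-10 + 16·x + 48·x^2)·Dx + (2 + 12·x)·Dx^2 + (-1 + x + 3·x^2)·Dx^3  (order 3).
h: a_k = 0, 1, 1/2, -4/3, -1/4, -7/15, -8/9, -811/315, …
ICs: h(0) = 0, h′(0) = 1, h′′(0) = 1.

f: a_k = 1, 1, 4, 7, 19, 40, 97, 217, …
g: a_k = 1, 0, -8, 0, 32/3, 0, -256/45, 0, …
f·g: L₀ = L_f ⊗_s L_g, ord ≤ 1·2.
h=∫₀ˣh₀: take L = L₀·Dx.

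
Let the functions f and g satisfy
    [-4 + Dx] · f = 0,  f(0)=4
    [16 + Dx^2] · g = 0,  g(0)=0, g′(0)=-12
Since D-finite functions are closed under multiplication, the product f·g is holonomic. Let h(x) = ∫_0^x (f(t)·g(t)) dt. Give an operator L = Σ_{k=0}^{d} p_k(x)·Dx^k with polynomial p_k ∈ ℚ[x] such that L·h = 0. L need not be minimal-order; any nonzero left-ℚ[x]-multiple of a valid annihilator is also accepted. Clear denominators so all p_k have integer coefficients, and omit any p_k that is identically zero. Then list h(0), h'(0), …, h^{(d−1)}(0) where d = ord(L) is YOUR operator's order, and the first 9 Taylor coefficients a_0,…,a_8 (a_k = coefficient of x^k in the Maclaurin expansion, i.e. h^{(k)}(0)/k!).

L = 32·Dx - 8·Dx^2 + Dx^3  (order 3).
h: a_k = 0, 0, -24, -64, -64, 0, 1024/15, 8192/105, 4096/105, …
ICs: h(0) = 0, h′(0) = 0, h′′(0) = -48.

f: a_k = 4, 16, 32, 128/3, 128/3, 512/15, 1024/45, 4096/315, 2048/315, …
g: a_k = 0, -12, 0, 32, 0, -128/5, 0, 1024/105, 0, …
Sym-product of L_f,L_g gives L₀ (≤ ord 2).
∫: right-multiply L₀ by Dx.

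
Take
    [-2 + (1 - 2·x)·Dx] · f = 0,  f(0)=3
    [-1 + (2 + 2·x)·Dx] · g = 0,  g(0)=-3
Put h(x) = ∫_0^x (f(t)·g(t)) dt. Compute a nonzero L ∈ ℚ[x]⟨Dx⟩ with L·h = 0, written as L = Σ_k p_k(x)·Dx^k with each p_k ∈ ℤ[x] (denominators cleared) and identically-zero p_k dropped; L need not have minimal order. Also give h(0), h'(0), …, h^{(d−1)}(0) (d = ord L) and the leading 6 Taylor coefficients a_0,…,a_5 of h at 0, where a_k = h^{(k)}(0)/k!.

f: a_k = 3, 6, 12, 24, 48, 96, …
g: a_k = -3, -3/2, 3/8, -3/16, 15/128, -21/256, …
Sym-product of L_f,L_g gives L₀ (≤ ord 1).
h=∫h₀ ⇒ L = L₀·Dx.
L = (5 + 2·x)·Dx + (-2 + 2·x + 4·x^2)·Dx^2  (order 2).
h: a_k = 0, -9, -45/4, -117/8, -1413/64, -22563/640, …
ICs: h(0) = 0, h′(0) = -9.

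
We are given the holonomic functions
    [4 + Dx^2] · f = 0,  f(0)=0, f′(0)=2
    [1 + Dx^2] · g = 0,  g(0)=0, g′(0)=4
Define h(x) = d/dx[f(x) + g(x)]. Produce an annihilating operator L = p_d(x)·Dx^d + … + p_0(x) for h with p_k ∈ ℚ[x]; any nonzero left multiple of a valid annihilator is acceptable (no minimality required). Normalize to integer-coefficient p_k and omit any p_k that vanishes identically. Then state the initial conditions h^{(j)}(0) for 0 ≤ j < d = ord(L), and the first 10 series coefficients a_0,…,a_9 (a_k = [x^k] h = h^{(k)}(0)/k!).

f: a_k = 0, 2, 0, -4/3, 0, 4/15, 0, -8/315, 0, 4/2835, …
g: a_k = 0, 4, 0, -2/3, 0, 1/30, 0, -1/1260, 0, 1/90720, …
f+g: L₀ = lclm(L_f,L_g), ord ≤ 2+2.
h=h₀': d/dx-closure on L₀ ⇒ L.
L = 4 + 5·Dx^2 + Dx^4  (order 4).
h: a_k = 6, 0, -6, 0, 3/2, 0, -11/60, 0, 43/3360, 0, …
ICs: h(0) = 6, h′(0) = 0, h′′(0) = -12, h′′′(0) = 0.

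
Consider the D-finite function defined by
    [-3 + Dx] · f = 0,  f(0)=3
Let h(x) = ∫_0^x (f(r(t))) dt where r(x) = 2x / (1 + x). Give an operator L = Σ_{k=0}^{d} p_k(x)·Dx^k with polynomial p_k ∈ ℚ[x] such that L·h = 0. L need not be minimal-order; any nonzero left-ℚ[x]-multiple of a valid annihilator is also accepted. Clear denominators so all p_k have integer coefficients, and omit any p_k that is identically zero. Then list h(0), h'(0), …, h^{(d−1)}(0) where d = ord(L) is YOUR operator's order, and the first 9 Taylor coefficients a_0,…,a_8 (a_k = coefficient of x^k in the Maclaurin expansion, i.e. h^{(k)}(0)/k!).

L = -6·Dx + (1 + 2·x + x^2)·Dx^2  (order 2).
h: a_k = 0, 3, 9, 12, 9/2, -18/5, -3/5, 72/35, -171/140, …
ICs: h(0) = 0, h′(0) = 3.

f: a_k = 3, 9, 27/2, 27/2, 81/8, 243/40, 243/80, 729/560, 2187/4480, …
Change of var in L_f (x↦r) gives L₀.
Integrate: L := L₀·Dx.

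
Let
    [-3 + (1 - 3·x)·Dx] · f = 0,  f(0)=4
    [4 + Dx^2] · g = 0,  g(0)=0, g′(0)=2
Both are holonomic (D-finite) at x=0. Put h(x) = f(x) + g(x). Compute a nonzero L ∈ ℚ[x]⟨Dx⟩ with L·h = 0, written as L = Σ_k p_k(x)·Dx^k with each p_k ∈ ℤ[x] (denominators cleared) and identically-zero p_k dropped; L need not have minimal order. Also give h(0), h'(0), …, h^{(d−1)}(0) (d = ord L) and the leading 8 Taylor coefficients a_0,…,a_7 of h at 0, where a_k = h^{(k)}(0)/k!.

L = (348 - 144·x + 216·x^2) + (-44 + 180·x - 216·x^2 + 216·x^3)·Dx + (87 - 36·x + 54·x^2)·Dx^2 + (-11 + 45·x - 54·x^2 + 54·x^3)·Dx^3  (order 3).
h: a_k = 4, 14, 36, 320/3, 324, 14584/15, 2916, 2755612/315, …
ICs: h(0) = 4, h′(0) = 14, h′′(0) = 72.

f: a_k = 4, 12, 36, 108, 324, 972, 2916, 8748, …
g: a_k = 0, 2, 0, -4/3, 0, 4/15, 0, -8/315, …
h₀=f+g: left-lcm gives L₀, ord ≤ 3.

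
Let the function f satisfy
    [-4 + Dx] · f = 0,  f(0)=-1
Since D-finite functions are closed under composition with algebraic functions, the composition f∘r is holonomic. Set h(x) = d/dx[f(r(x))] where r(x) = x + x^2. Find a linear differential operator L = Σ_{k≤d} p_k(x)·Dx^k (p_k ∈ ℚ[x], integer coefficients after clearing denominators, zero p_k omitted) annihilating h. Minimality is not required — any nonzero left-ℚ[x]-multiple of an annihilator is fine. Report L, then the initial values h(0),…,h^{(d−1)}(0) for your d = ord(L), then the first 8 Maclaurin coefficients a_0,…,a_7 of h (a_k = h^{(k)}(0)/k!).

f: a_k = -1, -4, -8, -32/3, -32/3, -128/15, -256/45, -1024/315, …
Substitute x→r, Dx→(1/r')Dx; clear ⇒ L₀.
Derive L from L₀ (diff closure).
L = (6 + 16·x + 16·x^2) + (-1 - 2·x)·Dx  (order 1).
h: a_k = -4, -24, -80, -608/3, -416, -11072/15, -52096/45, -11520/7, …
ICs: h(0) = -4.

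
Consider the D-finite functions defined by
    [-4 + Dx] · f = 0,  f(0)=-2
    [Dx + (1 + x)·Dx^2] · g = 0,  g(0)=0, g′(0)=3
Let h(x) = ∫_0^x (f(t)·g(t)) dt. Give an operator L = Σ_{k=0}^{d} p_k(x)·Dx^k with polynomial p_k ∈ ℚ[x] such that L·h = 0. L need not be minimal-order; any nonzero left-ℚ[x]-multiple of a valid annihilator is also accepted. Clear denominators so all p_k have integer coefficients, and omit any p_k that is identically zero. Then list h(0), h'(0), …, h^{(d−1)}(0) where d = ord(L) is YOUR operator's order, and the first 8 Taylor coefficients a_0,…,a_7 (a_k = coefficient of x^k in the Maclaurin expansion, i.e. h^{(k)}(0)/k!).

f: a_k = -2, -8, -16, -64/3, -64/3, -256/15, -512/45, -2048/315, …
g: a_k = 0, 3, -3/2, 1, -3/4, 3/5, -1/2, 3/7, …
f·g: L₀ = L_f ⊗_s L_g, ord ≤ 1·2.
h=∫₀ˣh₀: take L = L₀·Dx.
L = (12 + 16·x)·Dx + (-7 - 8·x)·Dx^2 + (1 + x)·Dx^3  (order 3).
h: a_k = 0, 0, -3, -7, -19/2, -93/10, -36/5, -97/21, …
ICs: h(0) = 0, h′(0) = 0, h′′(0) = -6.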